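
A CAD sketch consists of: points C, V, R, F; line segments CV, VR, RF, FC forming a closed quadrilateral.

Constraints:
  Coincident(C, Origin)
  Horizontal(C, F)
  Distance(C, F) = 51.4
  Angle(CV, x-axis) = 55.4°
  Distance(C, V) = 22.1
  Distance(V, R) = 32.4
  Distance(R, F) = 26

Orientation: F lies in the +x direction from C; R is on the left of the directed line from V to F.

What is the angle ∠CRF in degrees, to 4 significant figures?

76.54°

Checks: |VR| = 32.40 ✓; |RF| = 26.00 ✓.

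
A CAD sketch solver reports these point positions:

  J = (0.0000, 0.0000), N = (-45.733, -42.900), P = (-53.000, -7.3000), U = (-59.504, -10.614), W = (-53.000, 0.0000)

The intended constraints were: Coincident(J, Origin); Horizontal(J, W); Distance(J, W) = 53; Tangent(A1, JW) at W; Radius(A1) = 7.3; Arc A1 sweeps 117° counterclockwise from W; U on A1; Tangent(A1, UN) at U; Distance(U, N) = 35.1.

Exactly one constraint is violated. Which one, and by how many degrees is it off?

Tangent(A1, UN) at U — off by 3.90°.

J = (0.00, 0.00) ✓; J.y = 0.00, W.y = 0.00 ✓; |JW| = 53.00 ✓; ∠(PW, WJ) = 90.00° ✓; |PW| = 7.300 ✓; bearing(P→U) − bearing(P→W) = 117.0° ✓; |PU| = 7.300 ✓; ∠(PU, UN) = 93.90° ✗; |UN| = 35.10 ✓.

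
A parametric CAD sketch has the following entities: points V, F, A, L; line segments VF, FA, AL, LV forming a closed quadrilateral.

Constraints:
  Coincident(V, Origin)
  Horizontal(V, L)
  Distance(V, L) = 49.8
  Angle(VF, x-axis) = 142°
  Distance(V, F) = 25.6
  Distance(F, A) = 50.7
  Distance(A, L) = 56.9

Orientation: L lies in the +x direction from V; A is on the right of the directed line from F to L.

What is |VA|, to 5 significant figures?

30.112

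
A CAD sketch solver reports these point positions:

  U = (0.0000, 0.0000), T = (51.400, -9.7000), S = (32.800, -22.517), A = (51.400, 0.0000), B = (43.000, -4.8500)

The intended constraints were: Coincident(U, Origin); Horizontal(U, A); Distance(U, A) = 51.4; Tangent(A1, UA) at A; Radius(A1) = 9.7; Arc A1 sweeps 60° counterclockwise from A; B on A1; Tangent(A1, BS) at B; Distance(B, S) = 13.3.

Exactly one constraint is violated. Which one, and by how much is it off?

Distance(B, S) = 13.3 — off by 7.10.

U = (0.00, 0.00) ✓; U.y = 0.00, A.y = 0.00 ✓; |UA| = 51.40 ✓; ∠(TA, AU) = 90.00° ✓; |TA| = 9.700 ✓; bearing(T→B) − bearing(T→A) = 60.00° ✓; |TB| = 9.700 ✓; ∠(TB, BS) = 90.00° ✓; |BS| = 20.40 ✗.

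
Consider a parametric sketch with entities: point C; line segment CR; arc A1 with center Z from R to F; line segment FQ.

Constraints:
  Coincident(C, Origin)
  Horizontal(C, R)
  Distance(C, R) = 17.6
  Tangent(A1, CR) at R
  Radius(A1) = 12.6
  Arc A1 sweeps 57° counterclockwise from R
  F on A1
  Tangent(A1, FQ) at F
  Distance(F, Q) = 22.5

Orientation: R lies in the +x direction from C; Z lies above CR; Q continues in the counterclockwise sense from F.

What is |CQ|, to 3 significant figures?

47.3

C is at the origin; C and R share the same y with |CR| = 17.6 and R on the +x side, so R = (17.6, 0.00). Tangency of A1 to CR means the radius ZR is perpendicular to CR, so Z = R + (0, 12.6) = (17.6, 12.6). On A1, R sits at bearing -90° from Z; a 57° counterclockwise sweep puts F at bearing -33°, so F = Z + 12.6·(cos -33°, sin -33°) = (28.2, 5.74). Tangency of A1 to FQ means the radius ZF is perpendicular to FQ, so FQ runs along (−sin -33°, cos -33°); with |FQ| = 22.5, Q = (40.4, 24.6). Then |CQ| = |Q − C| = 47.3.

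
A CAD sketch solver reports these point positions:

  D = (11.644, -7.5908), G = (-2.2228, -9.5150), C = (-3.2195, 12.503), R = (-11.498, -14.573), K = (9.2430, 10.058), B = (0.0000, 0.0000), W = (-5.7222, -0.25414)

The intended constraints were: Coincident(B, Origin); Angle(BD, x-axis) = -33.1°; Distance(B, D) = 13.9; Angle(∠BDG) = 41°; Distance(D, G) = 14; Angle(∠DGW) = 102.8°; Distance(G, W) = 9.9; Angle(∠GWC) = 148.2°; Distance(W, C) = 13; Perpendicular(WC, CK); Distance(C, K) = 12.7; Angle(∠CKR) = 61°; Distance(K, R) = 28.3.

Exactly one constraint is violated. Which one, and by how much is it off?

Distance(K, R) = 28.3 — off by 3.90.

B = (0.00, 0.00) ✓; BD at -33.10° ✓; |BD| = 13.90 ✓; ∠BDG = 41.00° ✓; |DG| = 14.00 ✓; ∠DGW = 102.8° ✓; |GW| = 9.900 ✓; ∠GWC = 148.2° ✓; |WC| = 13.00 ✓; ∠(WC, CK) = 90.00° ✓; |CK| = 12.70 ✓; ∠CKR = 61.00° ✓; |KR| = 32.20 ✗.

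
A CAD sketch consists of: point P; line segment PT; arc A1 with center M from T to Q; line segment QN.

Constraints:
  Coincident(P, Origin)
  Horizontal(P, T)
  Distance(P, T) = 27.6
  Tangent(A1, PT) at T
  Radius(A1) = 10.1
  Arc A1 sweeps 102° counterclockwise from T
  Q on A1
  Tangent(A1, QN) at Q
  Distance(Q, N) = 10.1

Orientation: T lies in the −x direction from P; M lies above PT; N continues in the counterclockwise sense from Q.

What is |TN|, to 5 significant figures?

23.410

P is at the origin; PT is horizontal with |PT| = 27.6 and T on the −x side, so T = (-27.600, 0.0000). A1 meets PT tangentially, so MT is at right angles to PT, so M = T + (0, 10.1) = (-27.600, 10.100). On A1, T sits at bearing -90° from M; a 102° counterclockwise sweep puts Q at bearing 12°, so Q = M + 10.1·(cos 12°, sin 12°) = (-17.721, 12.200). A1 meets QN tangentially, so MQ is at right angles to QN, so QN runs along (−sin 12°, cos 12°); with |QN| = 10.1, N = (-19.821, 22.079). Then |TN| = |N − T| = 23.410.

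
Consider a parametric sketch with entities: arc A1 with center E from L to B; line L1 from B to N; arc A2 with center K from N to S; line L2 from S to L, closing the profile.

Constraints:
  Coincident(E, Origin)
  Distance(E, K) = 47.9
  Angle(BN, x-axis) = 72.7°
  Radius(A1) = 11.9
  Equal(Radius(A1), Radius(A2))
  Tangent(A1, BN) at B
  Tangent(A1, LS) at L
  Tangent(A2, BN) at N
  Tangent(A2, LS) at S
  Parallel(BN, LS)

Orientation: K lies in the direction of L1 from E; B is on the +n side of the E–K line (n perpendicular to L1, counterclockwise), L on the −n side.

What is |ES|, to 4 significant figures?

49.36

The slot axis is L1's direction at 72.7°, so u = (cos 72.7°, sin 72.7°) = (0.2974, 0.9548) and n = (−sin 72.7°, cos 72.7°) = (-0.9548, 0.2974). E is at the origin and K lies 47.9 along u from E, so K = 47.9·u = (14.24, 45.73). Tangency of A1 to both parallel lines with radius 11.9 puts B and L at E ± 11.9·n: B = (-11.36, 3.539), L = (11.36, -3.539). Equal radii place N and S the same way about K: N = K + 11.9·n = (2.883, 49.27), S = K − 11.9·n = (25.61, 42.19). Then |ES| = |S − E| = 49.36.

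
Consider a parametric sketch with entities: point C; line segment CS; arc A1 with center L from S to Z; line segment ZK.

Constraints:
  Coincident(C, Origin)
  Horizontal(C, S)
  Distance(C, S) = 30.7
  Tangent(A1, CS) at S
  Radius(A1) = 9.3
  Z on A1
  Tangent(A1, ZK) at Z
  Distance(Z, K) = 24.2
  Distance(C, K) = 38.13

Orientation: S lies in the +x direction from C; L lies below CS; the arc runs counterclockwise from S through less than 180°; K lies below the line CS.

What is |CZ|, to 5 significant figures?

23.085

Checks: |LZ| = 9.300 ✓; ∠(LZ, ZK) = 90.00° ✓; |ZK| = 24.20 ✓; |CK| = 38.13 ✓.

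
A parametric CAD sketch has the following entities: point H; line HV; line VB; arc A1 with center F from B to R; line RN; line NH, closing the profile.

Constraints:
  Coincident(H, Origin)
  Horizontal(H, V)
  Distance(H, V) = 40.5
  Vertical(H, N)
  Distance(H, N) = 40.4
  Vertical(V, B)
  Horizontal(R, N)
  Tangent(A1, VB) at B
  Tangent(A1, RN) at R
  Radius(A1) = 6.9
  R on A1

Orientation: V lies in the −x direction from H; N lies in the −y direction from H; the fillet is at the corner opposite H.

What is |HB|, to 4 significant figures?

52.56

H is at the origin; H and V share the same y with |HV| = 40.5 and V on the −x side, so V = (-40.50, 0.000). HN is vertical with |HN| = 40.4 and N on the −y side, so N = (0.000, -40.40). The virtual corner opposite H is at (-40.50, -40.40). The tangent condition forces FB to be normal to VB and the tangent condition forces FR to be normal to RN, with radius 6.9, so the center F sits 6.9 in from both sides at F = (-33.60, -33.50). That places the tangent points at B = (-40.50, -33.50) on VB and R = (-33.60, -40.40) on RN. Then |HB| = |B − H| = 52.56.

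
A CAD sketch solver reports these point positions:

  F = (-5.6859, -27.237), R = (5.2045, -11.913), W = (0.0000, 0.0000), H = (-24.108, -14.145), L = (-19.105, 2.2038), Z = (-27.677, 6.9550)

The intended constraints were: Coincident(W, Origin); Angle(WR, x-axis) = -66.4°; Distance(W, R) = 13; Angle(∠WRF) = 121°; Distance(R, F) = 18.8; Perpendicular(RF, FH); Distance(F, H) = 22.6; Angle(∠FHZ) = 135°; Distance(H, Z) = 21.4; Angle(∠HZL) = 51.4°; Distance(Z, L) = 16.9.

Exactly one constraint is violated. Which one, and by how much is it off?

Distance(Z, L) = 16.9 — off by 7.10.

W = (0.00, 0.00) ✓; WR at -66.40° ✓; |WR| = 13.00 ✓; ∠WRF = 121.0° ✓; |RF| = 18.80 ✓; ∠(RF, FH) = 90.00° ✓; |FH| = 22.60 ✓; ∠FHZ = 135.0° ✓; |HZ| = 21.40 ✓; ∠HZL = 51.40° ✓; |ZL| = 9.801 ✗.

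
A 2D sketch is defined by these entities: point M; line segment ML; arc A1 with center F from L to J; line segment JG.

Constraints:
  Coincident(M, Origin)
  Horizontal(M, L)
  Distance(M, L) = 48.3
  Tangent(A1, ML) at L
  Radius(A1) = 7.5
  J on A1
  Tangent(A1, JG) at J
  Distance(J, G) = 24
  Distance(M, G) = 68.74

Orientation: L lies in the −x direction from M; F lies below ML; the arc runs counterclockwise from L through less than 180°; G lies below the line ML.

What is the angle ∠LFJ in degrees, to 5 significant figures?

72.301°

M is at the origin; ML is horizontal with |ML| = 48.3 and L on the −x side, so L = (-48.300, 0.0000). A1 meets ML tangentially, so FL is at right angles to ML, so F = L + (0, -7.5) = (-48.300, -7.5000). Since FJ ⟂ JG (tangency), |FG| = √(7.5² + 24.0²) = 25.145 regardless of where J sits on A1. So G lies on both circle(M, 68.74) and circle(F, 25.145); the below-ML intersection is G = (-62.741, -28.084). J is the foot of the tangent from G: J = (-55.445, -5.2199).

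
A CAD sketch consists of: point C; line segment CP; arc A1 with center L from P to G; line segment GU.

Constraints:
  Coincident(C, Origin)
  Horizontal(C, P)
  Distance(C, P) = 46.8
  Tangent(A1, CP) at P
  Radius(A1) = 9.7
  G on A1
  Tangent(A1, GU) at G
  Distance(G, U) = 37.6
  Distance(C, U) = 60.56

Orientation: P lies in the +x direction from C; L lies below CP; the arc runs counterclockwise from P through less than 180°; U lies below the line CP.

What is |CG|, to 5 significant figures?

38.384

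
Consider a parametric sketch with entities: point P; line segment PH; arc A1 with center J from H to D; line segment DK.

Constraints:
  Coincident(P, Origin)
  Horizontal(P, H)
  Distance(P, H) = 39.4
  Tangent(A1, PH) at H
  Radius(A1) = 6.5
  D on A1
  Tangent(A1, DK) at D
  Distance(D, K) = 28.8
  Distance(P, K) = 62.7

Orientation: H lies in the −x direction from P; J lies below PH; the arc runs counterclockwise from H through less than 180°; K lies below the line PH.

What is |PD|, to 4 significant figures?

45.88

Checks: |PH| = 39.40 ✓; |JD| = 6.500 ✓; ∠(JD, DK) = 90.00° ✓; |DK| = 28.80 ✓; |PK| = 62.70 ✓.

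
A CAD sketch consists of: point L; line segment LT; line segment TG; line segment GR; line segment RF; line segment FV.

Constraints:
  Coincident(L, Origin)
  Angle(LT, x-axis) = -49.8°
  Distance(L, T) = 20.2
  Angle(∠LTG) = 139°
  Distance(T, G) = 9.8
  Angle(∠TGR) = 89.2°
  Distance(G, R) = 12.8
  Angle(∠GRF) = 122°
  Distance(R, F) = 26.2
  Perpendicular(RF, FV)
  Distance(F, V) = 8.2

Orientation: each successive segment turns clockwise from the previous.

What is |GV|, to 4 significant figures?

33.09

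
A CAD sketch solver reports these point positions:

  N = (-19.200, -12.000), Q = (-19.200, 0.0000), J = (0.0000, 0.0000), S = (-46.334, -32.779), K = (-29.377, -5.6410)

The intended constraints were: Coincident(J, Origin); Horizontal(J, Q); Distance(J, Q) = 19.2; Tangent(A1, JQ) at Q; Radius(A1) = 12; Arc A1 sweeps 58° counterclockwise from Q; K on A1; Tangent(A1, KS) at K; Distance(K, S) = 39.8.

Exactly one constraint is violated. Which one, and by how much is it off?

Distance(K, S) = 39.8 — off by 7.80.

J = (0.00, 0.00) ✓; J.y = 0.00, Q.y = 0.00 ✓; |JQ| = 19.20 ✓; ∠(NQ, QJ) = 90.00° ✓; |NQ| = 12.00 ✓; bearing(N→K) − bearing(N→Q) = 58.00° ✓; |NK| = 12.00 ✓; ∠(NK, KS) = 90.00° ✓; |KS| = 32.00 ✗.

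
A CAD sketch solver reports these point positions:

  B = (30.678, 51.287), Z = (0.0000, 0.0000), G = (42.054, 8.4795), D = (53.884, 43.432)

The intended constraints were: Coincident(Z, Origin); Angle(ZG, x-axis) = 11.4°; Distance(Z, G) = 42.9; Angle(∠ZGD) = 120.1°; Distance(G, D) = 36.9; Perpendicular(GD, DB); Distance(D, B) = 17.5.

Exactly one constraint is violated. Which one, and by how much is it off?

Distance(D, B) = 17.5 — off by 7.00.

Z = (0.00, 0.00) ✓; ZG at 11.40° ✓; |ZG| = 42.90 ✓; ∠ZGD = 120.1° ✓; |GD| = 36.90 ✓; ∠(GD, DB) = 90.00° ✓; |DB| = 24.50 ✗.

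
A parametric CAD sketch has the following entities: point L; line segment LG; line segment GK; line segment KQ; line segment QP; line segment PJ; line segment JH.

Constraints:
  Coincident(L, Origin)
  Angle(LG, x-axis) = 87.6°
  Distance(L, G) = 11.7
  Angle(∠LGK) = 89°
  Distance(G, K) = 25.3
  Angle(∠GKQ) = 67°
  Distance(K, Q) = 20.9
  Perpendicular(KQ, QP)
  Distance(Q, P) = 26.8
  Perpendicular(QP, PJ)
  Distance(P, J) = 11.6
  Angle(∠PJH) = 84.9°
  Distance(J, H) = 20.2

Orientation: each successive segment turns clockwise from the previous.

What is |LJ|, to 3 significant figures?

14.0

KQ is perpendicular to QP, so QP runs at 154°; with |QP| = 26.8, P = (-7.55, 3.39). QP is perpendicular to PJ, so PJ runs at 63.6°; with |PJ| = 11.6, J = (-2.39, 13.8). Then |LJ| = |J − L| = 14.0.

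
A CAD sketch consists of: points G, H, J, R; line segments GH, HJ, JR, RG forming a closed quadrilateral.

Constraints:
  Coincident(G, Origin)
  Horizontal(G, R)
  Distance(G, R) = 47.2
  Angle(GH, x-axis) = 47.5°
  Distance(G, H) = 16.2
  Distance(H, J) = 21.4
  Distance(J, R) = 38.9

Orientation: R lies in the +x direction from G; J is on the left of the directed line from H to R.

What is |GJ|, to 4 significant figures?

37.46

G is at the origin; GR is horizontal with |GR| = 47.2 and R in +x, so R = (47.2, 0). GH runs at 47.5° with |GH| = 16.2, so H = (10.94, 11.94). J is determined by |HJ| = 21.4 and |JR| = 38.9 together: it lies at the intersection of circle(H, 21.4) and circle(R, 38.9). With |HR| = 38.17, the foot of the radical line on HR is 5.264 from H and the perpendicular offset is √(21.4² − 5.264²) = 20.74. Taking the left-of-HR solution: J = (22.43, 30.00).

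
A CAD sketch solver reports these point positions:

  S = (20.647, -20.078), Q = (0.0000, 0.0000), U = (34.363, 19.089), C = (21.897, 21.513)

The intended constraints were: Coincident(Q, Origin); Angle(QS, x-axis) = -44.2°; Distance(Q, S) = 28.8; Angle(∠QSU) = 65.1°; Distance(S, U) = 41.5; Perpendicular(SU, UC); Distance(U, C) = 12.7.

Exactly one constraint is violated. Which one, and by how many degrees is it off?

Perpendicular(SU, UC) — off by 8.30°.

Q = (0.00, 0.00) ✓; QS at -44.20° ✓; |QS| = 28.80 ✓; ∠QSU = 65.10° ✓; |SU| = 41.50 ✓; ∠(SU, UC) = 98.30° ✗; |UC| = 12.70 ✓.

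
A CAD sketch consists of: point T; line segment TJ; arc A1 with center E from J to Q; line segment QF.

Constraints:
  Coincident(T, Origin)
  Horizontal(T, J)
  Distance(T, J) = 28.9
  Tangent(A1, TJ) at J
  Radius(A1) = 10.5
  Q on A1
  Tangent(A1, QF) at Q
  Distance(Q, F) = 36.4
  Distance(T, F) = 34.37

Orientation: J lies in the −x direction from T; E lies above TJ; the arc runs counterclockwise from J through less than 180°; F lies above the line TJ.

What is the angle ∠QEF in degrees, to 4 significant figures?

73.91°

T is at the origin; TJ is horizontal with |TJ| = 28.9 and J on the −x side, so J = (-28.90, 0.000). A1 meets TJ tangentially, so EJ is at right angles to TJ, so E = J + (0, 10.5) = (-28.90, 10.50). Since EQ ⟂ QF (tangency), |EF| = √(10.5² + 36.4²) = 37.88 regardless of where Q sits on A1. So F lies on both circle(T, 34.37) and circle(E, 37.88); the above-TJ intersection is F = (0.5215, 34.37). Q is the foot of the tangent from F: Q = (-20.28, 4.498).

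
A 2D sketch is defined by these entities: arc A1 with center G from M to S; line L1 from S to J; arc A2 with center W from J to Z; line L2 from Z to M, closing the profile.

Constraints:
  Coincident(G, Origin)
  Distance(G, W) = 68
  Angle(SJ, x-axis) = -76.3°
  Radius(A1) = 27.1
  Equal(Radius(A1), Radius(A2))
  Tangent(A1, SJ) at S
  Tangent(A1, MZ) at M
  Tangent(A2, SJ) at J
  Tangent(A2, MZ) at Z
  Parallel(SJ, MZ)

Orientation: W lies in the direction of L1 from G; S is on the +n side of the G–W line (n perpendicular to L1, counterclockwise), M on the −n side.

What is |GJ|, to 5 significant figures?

73.201

The slot axis is L1's direction at -76.3°, so u = (cos -76.3°, sin -76.3°) = (0.23684, -0.97155) and n = (−sin -76.3°, cos -76.3°) = (0.97155, 0.23684). G is at the origin and W lies 68.0 along u from G, so W = 68.0·u = (16.105, -66.065). Tangency of A1 to both parallel lines with radius 27.1 puts S and M at G ± 27.1·n: S = (26.329, 6.4183), M = (-26.329, -6.4183). Equal radii place J and Z the same way about W: J = W + 27.1·n = (42.434, -59.647), Z = W − 27.1·n = (-10.224, -72.484). Then |GJ| = |J − G| = 73.201.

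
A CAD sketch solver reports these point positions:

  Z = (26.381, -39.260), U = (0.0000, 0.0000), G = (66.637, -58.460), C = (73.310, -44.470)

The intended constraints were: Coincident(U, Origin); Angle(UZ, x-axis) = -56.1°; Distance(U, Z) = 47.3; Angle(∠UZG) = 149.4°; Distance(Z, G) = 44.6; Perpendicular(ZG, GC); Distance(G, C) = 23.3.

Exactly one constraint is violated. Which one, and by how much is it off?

Distance(G, C) = 23.3 — off by 7.80.

U = (0.00, 0.00) ✓; UZ at -56.10° ✓; |UZ| = 47.30 ✓; ∠UZG = 149.4° ✓; |ZG| = 44.60 ✓; ∠(ZG, GC) = 90.00° ✓; |GC| = 15.50 ✗.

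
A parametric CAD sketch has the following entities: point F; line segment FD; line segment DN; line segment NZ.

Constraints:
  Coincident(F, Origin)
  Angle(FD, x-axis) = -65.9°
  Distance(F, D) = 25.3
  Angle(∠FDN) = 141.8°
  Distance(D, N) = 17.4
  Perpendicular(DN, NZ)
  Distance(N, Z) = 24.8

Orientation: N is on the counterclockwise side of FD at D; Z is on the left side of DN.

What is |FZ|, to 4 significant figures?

38.39

F is at the origin; FD runs at -65.9° with length 25.3, so D = 25.3·(cos -65.9°, sin -65.9°) = (10.33, -23.09). ∠FDN = 141.8°, so DN runs at -65.9° + (180° − 141.8°) = -27.70° from the x-axis; with |DN| = 17.4, N = D + 17.4·(cos -27.70°, sin -27.70°) = (25.74, -31.18). DN is perpendicular to NZ; with |NZ| = 24.8 on the left of DN, Z = N + 24.8·(0.4648, 0.8854) = (37.26, -9.225). Then |FZ| = |Z − F| = 38.39.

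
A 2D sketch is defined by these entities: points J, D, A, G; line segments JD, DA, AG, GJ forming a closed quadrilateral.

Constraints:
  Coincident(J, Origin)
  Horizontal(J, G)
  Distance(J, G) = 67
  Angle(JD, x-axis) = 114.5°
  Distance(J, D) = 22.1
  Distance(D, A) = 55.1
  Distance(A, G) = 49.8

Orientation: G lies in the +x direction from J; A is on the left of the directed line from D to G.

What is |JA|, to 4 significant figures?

59.21

J is at the origin; J and G share the same y with |JG| = 67.0 and G in +x, so G = (67.0, 0). JD runs at 114.5° with |JD| = 22.1, so D = (-9.165, 20.11). A is determined by |DA| = 55.1 and |AG| = 49.8 together: it lies at the intersection of circle(D, 55.1) and circle(G, 49.8). With |DG| = 78.77, the foot of the radical line on DG is 42.92 from D and the perpendicular offset is √(55.1² − 42.92²) = 34.56. Taking the left-of-DG solution: A = (41.15, 42.57).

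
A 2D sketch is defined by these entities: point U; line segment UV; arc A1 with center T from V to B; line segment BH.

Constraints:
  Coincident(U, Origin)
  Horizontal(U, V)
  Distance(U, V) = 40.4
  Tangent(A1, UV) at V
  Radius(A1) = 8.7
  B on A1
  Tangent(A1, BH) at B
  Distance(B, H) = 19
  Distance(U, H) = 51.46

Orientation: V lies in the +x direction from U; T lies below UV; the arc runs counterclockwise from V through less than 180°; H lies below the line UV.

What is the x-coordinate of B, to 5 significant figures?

32.821

Checks: U.y = 0.00, V.y = 0.00 ✓; |TB| = 8.700 ✓; ∠(TB, BH) = 90.00° ✓; |BH| = 19.00 ✓; |UH| = 51.46 ✓.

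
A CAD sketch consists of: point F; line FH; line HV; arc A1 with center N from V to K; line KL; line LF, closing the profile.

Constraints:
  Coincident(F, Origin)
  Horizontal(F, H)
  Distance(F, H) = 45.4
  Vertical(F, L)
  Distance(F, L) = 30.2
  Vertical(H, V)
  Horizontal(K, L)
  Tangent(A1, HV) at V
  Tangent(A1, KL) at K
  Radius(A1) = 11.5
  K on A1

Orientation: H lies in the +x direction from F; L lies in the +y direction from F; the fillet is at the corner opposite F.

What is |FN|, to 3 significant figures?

38.7

F is at the origin; F and H share the same y with |FH| = 45.4 and H on the +x side, so H = (45.4, 0.00). F and L share the same x with |FL| = 30.2 and L on the +y side, so L = (0.00, 30.2). The virtual corner opposite F is at (45.4, 30.2). A1 meets HV tangentially, so NV is at right angles to HV and the tangent condition forces NK to be normal to KL, with radius 11.5, so the center N sits 11.5 in from both sides at N = (33.9, 18.7). Then |FN| = |N − F| = 38.7.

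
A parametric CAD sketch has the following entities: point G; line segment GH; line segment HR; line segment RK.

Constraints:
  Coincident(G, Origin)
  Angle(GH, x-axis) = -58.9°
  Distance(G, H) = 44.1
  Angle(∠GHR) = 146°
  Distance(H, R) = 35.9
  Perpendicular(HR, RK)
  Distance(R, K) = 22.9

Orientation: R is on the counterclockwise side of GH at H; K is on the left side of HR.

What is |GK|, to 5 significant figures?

72.482

G is at the origin; GH runs at -58.9° with length 44.1, so H = 44.1·(cos -58.9°, sin -58.9°) = (22.779, -37.761). ∠GHR = 146.0°, so HR runs at -58.9° + (180° − 146.0°) = -24.900° from the x-axis; with |HR| = 35.9, R = H + 35.9·(cos -24.900°, sin -24.900°) = (55.342, -52.877). The perpendicularity gives RK at right angles to HR; with |RK| = 22.9 on the left of HR, K = R + 22.9·(0.42104, 0.90704) = (64.984, -32.105). Then |GK| = |K − G| = 72.482.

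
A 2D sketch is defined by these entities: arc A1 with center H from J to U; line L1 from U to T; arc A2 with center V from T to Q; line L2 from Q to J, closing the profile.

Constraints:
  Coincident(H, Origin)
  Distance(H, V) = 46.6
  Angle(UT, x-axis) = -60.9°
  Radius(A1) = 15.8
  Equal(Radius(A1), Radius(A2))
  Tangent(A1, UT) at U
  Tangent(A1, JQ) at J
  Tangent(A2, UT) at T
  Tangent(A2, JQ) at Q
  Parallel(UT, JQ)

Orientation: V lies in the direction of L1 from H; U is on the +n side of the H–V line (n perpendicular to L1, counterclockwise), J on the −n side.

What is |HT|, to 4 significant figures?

49.21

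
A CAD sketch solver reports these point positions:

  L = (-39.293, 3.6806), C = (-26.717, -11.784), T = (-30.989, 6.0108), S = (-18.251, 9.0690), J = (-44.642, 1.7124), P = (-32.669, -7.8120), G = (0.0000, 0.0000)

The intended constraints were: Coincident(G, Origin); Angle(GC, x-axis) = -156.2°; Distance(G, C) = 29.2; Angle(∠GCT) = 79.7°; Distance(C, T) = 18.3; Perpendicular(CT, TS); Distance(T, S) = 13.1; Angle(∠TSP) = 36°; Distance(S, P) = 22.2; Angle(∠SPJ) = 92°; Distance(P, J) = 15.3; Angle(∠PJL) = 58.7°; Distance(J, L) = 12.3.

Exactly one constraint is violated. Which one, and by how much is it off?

Distance(J, L) = 12.3 — off by 6.60.

G = (0.00, 0.00) ✓; GC at -156.2° ✓; |GC| = 29.20 ✓; ∠GCT = 79.70° ✓; |CT| = 18.30 ✓; ∠(CT, TS) = 90.00° ✓; |TS| = 13.10 ✓; ∠TSP = 36.00° ✓; |SP| = 22.20 ✓; ∠SPJ = 92.00° ✓; |PJ| = 15.30 ✓; ∠PJL = 58.70° ✓; |JL| = 5.700 ✗.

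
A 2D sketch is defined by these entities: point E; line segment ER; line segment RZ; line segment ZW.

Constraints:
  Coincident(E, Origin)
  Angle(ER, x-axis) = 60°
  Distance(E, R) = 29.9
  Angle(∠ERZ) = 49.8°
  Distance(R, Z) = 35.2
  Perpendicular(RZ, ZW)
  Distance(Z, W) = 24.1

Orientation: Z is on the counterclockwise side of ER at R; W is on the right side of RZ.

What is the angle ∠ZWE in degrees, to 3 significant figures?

18.7°

E is at the origin; ER runs at 60.0° with length 29.9, so R = 29.9·(cos 60.0°, sin 60.0°) = (15.0, 25.9). ∠ERZ = 49.8°, so RZ runs at 60.0° + (180° − 49.8°) = 190° from the x-axis; with |RZ| = 35.2, Z = R + 35.2·(cos 190°, sin 190°) = (-19.7, 19.7). RZ ⟂ ZW; with |ZW| = 24.1 on the right of RZ, W = Z + 24.1·(-0.177, 0.984) = (-24.0, 43.4). Then cos ∠ZWE = WZ·WE / (|WZ||WE|), giving 18.7°.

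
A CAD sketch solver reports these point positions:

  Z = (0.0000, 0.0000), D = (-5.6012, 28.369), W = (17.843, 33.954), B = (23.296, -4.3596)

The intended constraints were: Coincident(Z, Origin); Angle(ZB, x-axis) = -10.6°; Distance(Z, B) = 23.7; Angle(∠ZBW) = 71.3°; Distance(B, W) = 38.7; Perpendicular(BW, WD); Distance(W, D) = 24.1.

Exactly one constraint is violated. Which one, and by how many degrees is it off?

Perpendicular(BW, WD) — off by 5.30°.

Z = (0.00, 0.00) ✓; ZB at -10.60° ✓; |ZB| = 23.70 ✓; ∠ZBW = 71.30° ✓; |BW| = 38.70 ✓; ∠(BW, WD) = 95.30° ✗; |WD| = 24.10 ✓.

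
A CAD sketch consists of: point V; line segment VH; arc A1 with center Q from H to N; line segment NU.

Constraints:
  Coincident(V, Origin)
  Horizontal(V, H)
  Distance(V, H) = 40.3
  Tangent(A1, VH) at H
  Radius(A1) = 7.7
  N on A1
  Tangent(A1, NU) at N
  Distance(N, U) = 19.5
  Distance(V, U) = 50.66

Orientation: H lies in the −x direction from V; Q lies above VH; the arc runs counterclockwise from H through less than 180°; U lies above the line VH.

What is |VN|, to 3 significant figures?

35.1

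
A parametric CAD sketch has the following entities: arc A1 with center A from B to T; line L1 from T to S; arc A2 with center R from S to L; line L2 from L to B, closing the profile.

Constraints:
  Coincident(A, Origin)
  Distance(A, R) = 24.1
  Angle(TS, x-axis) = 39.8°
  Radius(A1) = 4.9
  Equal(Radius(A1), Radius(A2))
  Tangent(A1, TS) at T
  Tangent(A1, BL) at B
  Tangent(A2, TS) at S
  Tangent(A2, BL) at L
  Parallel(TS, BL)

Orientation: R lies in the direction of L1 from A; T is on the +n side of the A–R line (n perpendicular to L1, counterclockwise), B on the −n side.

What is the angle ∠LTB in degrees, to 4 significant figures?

67.87°

The slot axis is L1's direction at 39.8°, so u = (cos 39.8°, sin 39.8°) = (0.7683, 0.6401) and n = (−sin 39.8°, cos 39.8°) = (-0.6401, 0.7683). A is at the origin and R lies 24.1 along u from A, so R = 24.1·u = (18.52, 15.43). Tangency of A1 to both parallel lines with radius 4.9 puts T and B at A ± 4.9·n: T = (-3.137, 3.765), B = (3.137, -3.765). Equal radii place S and L the same way about R: S = R + 4.9·n = (15.38, 19.19), L = R − 4.9·n = (21.65, 11.66). Then cos ∠LTB = TL·TB / (|TL||TB|), giving 67.87°.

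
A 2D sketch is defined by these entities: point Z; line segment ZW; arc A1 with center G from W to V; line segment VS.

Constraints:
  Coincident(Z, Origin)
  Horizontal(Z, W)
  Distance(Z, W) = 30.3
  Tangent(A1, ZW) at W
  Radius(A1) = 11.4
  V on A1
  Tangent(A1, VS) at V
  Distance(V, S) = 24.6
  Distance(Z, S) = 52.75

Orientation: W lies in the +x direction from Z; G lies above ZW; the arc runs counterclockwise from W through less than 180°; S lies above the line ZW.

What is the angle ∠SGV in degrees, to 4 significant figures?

65.14°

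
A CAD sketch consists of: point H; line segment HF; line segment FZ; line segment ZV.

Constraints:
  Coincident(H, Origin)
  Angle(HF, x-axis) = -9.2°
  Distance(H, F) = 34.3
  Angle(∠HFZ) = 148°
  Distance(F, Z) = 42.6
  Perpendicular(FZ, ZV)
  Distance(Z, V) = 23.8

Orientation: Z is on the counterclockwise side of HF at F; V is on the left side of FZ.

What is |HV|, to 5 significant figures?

71.908

∠HFZ = 148.0°, so FZ runs at -9.2° + (180° − 148.0°) = 22.800° from the x-axis; with |FZ| = 42.6, Z = F + 42.6·(cos 22.800°, sin 22.800°) = (73.130, 11.024). The perpendicularity gives ZV at right angles to FZ; with |ZV| = 23.8 on the left of FZ, V = Z + 23.8·(-0.38752, 0.92186) = (63.907, 32.965). Then |HV| = |V − H| = 71.908.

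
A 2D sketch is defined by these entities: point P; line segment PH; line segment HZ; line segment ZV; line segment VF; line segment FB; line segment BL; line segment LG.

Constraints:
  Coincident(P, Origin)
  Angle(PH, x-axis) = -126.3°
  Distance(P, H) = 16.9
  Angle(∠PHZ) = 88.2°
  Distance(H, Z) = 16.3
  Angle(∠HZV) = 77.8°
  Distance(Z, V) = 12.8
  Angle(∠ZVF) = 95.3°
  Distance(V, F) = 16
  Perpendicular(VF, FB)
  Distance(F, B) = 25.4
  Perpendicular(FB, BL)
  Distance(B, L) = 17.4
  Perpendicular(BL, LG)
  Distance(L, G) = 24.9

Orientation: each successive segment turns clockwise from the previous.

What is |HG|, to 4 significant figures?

19.36

FB ⟂ BL, so BL runs at 135.0°; with |BL| = 17.4, L = (-31.93, -12.36). The perpendicularity gives LG at right angles to BL, so LG runs at 45.00°; with |LG| = 24.9, G = (-14.33, 5.250). Then |HG| = |G − H| = 19.36.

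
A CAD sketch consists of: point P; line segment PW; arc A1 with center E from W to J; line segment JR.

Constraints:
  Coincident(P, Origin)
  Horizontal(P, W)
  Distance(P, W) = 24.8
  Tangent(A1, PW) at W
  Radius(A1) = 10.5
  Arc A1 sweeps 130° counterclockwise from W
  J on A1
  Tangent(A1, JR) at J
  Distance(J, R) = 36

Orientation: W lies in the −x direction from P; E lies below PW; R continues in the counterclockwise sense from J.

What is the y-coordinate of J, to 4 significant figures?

-17.25

P is at the origin; P and W share the same y with |PW| = 24.8 and W on the −x side, so W = (-24.80, 0.000). Tangency of A1 to PW means the radius EW is perpendicular to PW, so E = W + (0, -10.5) = (-24.80, -10.50). On A1, W sits at bearing 90° from E; a 130° counterclockwise sweep puts J at bearing 220°, so J = E + 10.5·(cos 220°, sin 220°) = (-32.84, -17.25). So J.y = -17.25.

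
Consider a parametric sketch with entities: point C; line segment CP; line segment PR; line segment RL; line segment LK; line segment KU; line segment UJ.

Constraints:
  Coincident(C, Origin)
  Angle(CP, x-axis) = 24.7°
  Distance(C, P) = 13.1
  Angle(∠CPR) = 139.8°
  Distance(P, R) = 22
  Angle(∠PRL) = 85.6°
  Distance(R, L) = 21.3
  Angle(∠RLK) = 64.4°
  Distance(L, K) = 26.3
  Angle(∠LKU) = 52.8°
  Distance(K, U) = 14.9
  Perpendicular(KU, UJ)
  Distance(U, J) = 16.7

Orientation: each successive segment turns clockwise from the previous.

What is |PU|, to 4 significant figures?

11.56

C is at the origin; CP runs at 24.7° with length 13.1, so P = (11.90, 5.474). ∠CPR = 139.8° gives PR at -15.50° from the x-axis; with |PR| = 22.0, R = (33.10, -0.4052). ∠PRL = 85.6° gives RL at -109.9° from the x-axis; with |RL| = 21.3, L = (25.85, -20.43). ∠RLK = 64.4° gives LK at 134.5° from the x-axis; with |LK| = 26.3, K = (7.417, -1.675). ∠LKU = 52.8° gives KU at 7.300° from the x-axis; with |KU| = 14.9, U = (22.20, 0.2184). Then |PU| = |U − P| = 11.56.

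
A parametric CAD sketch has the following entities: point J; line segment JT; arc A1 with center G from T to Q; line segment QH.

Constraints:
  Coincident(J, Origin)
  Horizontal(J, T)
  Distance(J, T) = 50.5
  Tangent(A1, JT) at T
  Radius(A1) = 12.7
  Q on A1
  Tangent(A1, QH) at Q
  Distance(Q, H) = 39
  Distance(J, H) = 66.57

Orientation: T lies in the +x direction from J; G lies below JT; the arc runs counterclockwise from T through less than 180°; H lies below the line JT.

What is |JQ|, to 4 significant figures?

40.24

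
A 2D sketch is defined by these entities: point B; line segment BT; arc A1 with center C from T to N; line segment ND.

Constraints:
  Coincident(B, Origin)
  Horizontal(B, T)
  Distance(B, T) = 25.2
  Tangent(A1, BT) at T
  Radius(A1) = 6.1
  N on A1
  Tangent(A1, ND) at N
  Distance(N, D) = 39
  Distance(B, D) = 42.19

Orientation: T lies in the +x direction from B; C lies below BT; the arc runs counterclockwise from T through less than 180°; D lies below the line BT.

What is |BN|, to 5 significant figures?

19.846

Checks: |BT| = 25.20 ✓; |CN| = 6.100 ✓; ∠(CN, ND) = 90.00° ✓; |ND| = 39.00 ✓; |BD| = 42.19 ✓.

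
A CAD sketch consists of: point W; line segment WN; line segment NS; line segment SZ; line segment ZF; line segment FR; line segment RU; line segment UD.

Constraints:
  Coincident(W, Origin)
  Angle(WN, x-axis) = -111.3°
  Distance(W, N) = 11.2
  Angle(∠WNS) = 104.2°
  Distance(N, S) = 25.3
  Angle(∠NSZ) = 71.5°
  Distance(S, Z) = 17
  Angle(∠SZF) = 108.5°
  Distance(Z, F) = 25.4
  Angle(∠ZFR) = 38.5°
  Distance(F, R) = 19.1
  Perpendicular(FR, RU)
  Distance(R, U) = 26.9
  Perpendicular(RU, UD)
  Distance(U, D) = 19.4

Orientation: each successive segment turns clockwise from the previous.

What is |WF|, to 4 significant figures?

5.937

∠NSZ = 71.5° gives SZ at 64.40° from the x-axis; with |SZ| = 17.0, Z = (-21.83, 8.023). ∠SZF = 108.5° gives ZF at -7.100° from the x-axis; with |ZF| = 25.4, F = (3.376, 4.884). Then |WF| = |F − W| = 5.937.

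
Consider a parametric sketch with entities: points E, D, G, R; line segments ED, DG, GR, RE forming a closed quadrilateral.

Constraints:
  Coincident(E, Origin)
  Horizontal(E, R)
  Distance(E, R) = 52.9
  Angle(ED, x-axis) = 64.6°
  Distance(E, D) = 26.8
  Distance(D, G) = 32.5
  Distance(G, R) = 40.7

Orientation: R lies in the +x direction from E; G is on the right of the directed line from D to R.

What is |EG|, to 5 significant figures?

15.437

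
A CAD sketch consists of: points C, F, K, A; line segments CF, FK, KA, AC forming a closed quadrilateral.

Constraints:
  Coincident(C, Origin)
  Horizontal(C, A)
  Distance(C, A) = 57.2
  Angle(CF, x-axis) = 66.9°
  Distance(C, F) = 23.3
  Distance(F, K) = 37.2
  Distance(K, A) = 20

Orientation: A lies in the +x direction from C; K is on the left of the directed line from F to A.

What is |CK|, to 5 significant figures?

48.922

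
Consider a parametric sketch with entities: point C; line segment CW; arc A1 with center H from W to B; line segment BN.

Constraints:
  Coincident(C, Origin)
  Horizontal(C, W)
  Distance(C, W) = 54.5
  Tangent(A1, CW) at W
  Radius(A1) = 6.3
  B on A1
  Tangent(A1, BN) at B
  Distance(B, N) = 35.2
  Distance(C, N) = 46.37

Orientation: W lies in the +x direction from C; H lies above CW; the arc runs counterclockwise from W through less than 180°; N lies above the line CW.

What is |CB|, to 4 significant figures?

59.61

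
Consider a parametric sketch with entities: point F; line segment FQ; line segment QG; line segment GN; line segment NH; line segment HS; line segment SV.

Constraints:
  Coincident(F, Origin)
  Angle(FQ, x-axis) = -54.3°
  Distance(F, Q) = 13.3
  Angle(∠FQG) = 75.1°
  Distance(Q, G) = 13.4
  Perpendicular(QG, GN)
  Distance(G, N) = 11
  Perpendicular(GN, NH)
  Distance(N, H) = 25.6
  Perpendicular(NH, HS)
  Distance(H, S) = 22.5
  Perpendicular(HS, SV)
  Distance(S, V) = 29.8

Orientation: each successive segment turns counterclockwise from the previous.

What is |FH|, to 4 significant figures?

15.73

F is at the origin; FQ runs at -54.3° with length 13.3, so Q = (7.761, -10.80). ∠FQG = 75.1° gives QG at 50.60° from the x-axis; with |QG| = 13.4, G = (16.27, -0.4461). The perpendicularity gives GN at right angles to QG, so GN runs at 140.6°; with |GN| = 11.0, N = (7.766, 6.536). GN is perpendicular to NH, so NH runs at -129.4°; with |NH| = 25.6, H = (-8.483, -13.25). Then |FH| = |H − F| = 15.73.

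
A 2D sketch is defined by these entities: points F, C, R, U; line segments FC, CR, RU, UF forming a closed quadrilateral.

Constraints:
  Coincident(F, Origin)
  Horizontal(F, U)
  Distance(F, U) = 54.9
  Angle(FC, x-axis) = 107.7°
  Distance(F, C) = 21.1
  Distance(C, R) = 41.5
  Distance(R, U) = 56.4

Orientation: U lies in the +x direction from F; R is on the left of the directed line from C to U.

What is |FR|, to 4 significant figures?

53.62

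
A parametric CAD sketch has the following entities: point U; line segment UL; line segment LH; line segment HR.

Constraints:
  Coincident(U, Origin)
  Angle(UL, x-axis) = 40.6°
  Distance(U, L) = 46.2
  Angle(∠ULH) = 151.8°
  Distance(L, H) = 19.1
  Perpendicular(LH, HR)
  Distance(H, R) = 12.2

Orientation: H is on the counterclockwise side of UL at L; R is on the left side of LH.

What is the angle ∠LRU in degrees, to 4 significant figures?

41.72°

U is at the origin; UL runs at 40.6° with length 46.2, so L = 46.2·(cos 40.6°, sin 40.6°) = (35.08, 30.07). ∠ULH = 151.8°, so LH runs at 40.6° + (180° − 151.8°) = 68.80° from the x-axis; with |LH| = 19.1, H = L + 19.1·(cos 68.80°, sin 68.80°) = (41.99, 47.87). LH ⟂ HR; with |HR| = 12.2 on the left of LH, R = H + 12.2·(-0.9323, 0.3616) = (30.61, 52.28). Then cos ∠LRU = RL·RU / (|RL||RU|), giving 41.72°.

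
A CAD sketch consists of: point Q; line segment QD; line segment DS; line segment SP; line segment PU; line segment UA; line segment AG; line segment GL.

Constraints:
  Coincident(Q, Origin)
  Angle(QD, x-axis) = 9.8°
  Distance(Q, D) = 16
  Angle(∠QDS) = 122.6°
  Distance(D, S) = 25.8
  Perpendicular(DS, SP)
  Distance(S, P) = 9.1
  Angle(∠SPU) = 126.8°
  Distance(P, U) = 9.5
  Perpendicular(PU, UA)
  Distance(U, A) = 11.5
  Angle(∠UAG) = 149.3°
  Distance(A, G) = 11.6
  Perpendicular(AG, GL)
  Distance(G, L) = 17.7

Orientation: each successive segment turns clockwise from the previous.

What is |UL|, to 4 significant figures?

24.53

Q is at the origin; QD runs at 9.8° with length 16.0, so D = (15.77, 2.723). ∠QDS = 122.6° gives DS at -47.60° from the x-axis; with |DS| = 25.8, S = (33.16, -16.33). The perpendicularity gives SP at right angles to DS, so SP runs at -137.6°; with |SP| = 9.1, P = (26.44, -22.46). ∠SPU = 126.8° gives PU at 169.2° from the x-axis; with |PU| = 9.5, U = (17.11, -20.68). PU is perpendicular to UA, so UA runs at 79.20°; with |UA| = 11.5, A = (19.27, -9.389). ∠UAG = 149.3° gives AG at 48.50° from the x-axis; with |AG| = 11.6, G = (26.95, -0.7006). AG is perpendicular to GL, so GL runs at -41.50°; with |GL| = 17.7, L = (40.21, -12.43). Then |UL| = |L − U| = 24.53.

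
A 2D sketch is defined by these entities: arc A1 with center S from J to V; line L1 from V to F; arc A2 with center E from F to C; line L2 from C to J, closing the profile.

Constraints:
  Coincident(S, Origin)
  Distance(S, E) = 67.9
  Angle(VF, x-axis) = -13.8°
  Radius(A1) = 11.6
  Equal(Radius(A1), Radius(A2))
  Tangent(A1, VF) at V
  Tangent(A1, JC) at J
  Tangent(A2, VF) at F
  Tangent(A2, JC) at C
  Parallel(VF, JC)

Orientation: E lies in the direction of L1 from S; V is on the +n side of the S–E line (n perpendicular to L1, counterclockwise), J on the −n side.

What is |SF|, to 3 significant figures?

68.9

The slot axis is L1's direction at -13.8°, so u = (cos -13.8°, sin -13.8°) = (0.971, -0.239) and n = (−sin -13.8°, cos -13.8°) = (0.239, 0.971). S is at the origin and E lies 67.9 along u from S, so E = 67.9·u = (65.9, -16.2). Tangency of A1 to both parallel lines with radius 11.6 puts V and J at S ± 11.6·n: V = (2.77, 11.3), J = (-2.77, -11.3). Equal radii place F and C the same way about E: F = E + 11.6·n = (68.7, -4.93), C = E − 11.6·n = (63.2, -27.5). Then |SF| = |F − S| = 68.9.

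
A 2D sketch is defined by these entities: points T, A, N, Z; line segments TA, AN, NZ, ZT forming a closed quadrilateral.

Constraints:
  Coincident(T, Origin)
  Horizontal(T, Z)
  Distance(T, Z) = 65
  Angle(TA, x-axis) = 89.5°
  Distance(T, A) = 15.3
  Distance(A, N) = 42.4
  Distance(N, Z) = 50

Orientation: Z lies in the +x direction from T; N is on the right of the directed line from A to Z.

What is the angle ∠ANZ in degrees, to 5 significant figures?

91.946°

Checks: |AN| = 42.40 ✓; |NZ| = 50.00 ✓.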